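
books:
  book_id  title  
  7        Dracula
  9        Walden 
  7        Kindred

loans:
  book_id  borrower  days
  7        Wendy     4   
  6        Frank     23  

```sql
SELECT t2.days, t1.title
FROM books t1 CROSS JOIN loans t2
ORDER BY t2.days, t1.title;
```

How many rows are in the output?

6

CROSS JOIN pairs every row of `books` with every row of `loans`: 3 × 2 = 6 rows.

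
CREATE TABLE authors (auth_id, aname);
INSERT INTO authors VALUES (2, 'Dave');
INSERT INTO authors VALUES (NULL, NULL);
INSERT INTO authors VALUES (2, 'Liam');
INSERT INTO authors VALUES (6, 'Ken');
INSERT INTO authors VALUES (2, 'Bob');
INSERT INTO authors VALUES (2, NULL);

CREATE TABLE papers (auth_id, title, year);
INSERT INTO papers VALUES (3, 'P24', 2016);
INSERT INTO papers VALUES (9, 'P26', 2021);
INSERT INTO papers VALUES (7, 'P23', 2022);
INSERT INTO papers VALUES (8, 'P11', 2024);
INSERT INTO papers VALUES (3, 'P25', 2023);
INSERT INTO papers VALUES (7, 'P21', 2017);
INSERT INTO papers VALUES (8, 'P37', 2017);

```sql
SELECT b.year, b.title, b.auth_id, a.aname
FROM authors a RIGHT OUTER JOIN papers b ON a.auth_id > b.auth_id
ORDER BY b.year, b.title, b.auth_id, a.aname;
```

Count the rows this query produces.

RIGHT JOIN keeps every row from `papers`; unmatched rows get NULL for `authors`'s columns.
Matching on a.auth_id > b.auth_id. A NULL in a compared column never satisfies the condition.
- auth_id=2: no matching b row.
- auth_id=NULL: no matching b row.
- auth_id=2: no matching b row.
- auth_id=6: 2 matching b row(s), so 2 row(s) emitted.
- auth_id=2: no matching b row.
- auth_id=2: no matching b row.
- plus 5 unmatched b row(s), each kept with NULL a columns.
Total: 2 matched + 5 padded = 7 rows.

7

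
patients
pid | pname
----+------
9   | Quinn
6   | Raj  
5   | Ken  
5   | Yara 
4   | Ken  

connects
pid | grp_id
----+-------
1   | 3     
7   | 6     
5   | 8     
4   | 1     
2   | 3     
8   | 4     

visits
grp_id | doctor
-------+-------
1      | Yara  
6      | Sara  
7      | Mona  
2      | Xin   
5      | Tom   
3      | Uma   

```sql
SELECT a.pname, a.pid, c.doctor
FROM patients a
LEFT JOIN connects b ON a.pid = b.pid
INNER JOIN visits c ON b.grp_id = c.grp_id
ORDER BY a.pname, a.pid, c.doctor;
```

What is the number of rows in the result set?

1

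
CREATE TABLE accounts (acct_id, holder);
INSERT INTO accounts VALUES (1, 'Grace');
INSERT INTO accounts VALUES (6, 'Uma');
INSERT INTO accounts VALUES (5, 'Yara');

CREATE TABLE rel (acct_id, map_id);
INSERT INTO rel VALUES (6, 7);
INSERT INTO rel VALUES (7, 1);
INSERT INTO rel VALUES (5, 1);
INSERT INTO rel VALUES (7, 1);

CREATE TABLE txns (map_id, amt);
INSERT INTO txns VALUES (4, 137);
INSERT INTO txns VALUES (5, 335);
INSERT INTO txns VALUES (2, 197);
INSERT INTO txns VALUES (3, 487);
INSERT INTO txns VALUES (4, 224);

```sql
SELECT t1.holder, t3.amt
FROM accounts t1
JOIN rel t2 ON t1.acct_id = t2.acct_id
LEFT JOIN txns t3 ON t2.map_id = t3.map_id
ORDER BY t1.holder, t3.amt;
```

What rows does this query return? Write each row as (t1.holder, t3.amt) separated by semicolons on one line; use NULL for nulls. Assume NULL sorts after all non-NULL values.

(Uma, NULL); (Yara, NULL)

Joins associate left-to-right: accounts INNER JOIN rel on acct_id gives 2 intermediate row(s).
Then LEFT JOIN `txns t3` on map_id: each of those 2 rows is kept; rows whose t2.map_id has no match in t3 get NULL for t3's columns.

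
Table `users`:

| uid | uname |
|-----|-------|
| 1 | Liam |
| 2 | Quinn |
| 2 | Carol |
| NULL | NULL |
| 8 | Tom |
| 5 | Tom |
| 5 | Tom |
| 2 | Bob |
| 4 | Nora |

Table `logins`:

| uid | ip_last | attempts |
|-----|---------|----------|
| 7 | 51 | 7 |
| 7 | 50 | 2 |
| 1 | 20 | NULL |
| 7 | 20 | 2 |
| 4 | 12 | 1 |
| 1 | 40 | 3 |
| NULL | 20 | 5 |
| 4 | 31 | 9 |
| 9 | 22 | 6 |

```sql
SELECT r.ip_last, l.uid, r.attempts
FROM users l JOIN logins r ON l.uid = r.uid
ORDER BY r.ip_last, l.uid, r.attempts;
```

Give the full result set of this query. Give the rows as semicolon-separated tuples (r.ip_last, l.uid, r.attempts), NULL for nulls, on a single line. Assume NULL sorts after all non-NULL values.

(12, 4, 1); (20, 1, NULL); (31, 4, 9); (40, 1, 3)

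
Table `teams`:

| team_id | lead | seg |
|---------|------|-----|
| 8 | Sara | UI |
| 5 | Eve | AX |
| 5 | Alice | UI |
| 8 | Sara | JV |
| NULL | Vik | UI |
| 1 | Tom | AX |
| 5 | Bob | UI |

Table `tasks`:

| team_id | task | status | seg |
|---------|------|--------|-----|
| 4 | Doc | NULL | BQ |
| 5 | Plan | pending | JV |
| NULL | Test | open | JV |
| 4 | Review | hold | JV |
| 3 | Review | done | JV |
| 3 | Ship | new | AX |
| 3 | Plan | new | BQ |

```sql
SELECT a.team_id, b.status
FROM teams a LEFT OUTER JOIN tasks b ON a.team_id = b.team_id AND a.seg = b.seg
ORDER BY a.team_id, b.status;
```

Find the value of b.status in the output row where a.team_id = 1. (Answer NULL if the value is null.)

NULL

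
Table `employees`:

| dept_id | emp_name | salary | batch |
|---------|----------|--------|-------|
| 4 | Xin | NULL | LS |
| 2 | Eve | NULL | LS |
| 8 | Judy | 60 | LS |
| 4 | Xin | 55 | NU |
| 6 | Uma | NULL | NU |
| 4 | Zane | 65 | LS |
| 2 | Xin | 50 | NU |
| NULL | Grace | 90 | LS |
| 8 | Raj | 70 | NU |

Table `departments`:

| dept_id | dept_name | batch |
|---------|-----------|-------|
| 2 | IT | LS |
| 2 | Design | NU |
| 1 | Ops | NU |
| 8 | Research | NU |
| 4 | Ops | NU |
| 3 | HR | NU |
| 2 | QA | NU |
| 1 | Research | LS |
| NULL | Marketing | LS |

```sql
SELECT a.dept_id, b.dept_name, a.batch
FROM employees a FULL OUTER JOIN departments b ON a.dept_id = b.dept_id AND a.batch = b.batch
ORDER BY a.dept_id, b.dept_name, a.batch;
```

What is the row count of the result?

14

FULL OUTER JOIN keeps every row from both sides; unmatched rows get NULL for the other side's columns.
Matching on a.dept_id = b.dept_id AND a.batch = b.batch. A NULL in a compared column never satisfies the condition.
- a[0] dept_id=4, batch=LS → no match; kept with NULLs on the b side.
- a[1] dept_id=2, batch=LS → 1 match(es) in b → 1 row(s).
- a[2] dept_id=8, batch=LS → no match; kept with NULLs on the b side.
- a[3] dept_id=4, batch=NU → 1 match(es) in b → 1 row(s).
- a[4] dept_id=6, batch=NU → no match; kept with NULLs on the b side.
- a[5] dept_id=4, batch=LS → no match; kept with NULLs on the b side.
- a[6] dept_id=2, batch=NU → 2 match(es) in b → 2 row(s).
- a[7] dept_id=NULL, batch=LS → no match; kept with NULLs on the b side.
- a[8] dept_id=8, batch=NU → 1 match(es) in b → 1 row(s).
- 4 b row(s) had no a match → kept, a columns NULL.
Total: 5 matched + 9 padded = 14 rows.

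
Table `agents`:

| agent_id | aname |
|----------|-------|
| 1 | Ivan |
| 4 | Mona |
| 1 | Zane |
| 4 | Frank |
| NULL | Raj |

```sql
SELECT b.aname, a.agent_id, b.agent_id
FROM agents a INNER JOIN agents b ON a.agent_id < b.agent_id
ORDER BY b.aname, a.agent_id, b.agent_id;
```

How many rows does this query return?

4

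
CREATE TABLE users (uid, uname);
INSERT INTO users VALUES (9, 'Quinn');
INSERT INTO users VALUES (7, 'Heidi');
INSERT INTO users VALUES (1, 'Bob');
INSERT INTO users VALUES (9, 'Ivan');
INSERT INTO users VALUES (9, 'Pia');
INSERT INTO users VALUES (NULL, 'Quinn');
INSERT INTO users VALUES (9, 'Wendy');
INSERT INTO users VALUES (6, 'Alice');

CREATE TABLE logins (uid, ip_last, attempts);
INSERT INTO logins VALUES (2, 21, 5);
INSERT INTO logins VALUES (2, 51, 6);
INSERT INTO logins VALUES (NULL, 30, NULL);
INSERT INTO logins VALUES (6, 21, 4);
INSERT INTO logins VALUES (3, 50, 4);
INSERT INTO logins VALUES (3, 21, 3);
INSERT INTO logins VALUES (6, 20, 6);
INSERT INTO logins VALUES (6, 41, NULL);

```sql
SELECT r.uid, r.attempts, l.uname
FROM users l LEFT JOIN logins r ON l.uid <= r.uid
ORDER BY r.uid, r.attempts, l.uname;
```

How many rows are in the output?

16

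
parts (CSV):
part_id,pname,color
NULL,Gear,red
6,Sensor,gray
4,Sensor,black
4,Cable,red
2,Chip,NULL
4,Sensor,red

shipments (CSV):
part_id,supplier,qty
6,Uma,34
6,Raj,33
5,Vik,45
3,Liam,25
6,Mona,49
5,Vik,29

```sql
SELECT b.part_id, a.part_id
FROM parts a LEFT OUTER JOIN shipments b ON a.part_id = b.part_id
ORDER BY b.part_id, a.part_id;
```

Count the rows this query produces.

LEFT JOIN keeps every row from `parts`; unmatched rows get NULL for `shipments`'s columns.
Matching on a.part_id = b.part_id. A NULL in a compared column never satisfies the condition.
Matched pairs: 3; unmatched a rows kept: 5.
Total: 3 matched + 5 padded = 8 rows.

8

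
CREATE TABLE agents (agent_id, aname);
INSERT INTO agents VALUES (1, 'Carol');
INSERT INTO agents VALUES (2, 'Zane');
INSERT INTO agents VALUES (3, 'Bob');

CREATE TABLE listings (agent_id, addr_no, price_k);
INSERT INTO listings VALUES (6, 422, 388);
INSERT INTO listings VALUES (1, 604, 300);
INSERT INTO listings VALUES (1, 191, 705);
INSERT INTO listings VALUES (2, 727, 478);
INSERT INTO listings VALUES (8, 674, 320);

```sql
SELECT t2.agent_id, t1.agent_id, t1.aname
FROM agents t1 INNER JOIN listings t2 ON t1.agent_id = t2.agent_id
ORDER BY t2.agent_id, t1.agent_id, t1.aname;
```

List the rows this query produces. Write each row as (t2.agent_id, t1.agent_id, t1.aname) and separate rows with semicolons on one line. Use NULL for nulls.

INNER JOIN keeps only pairs where the ON condition holds.
Matching on t1.agent_id = t2.agent_id.
- t1 (agent_id=1) pairs with 2 row(s) of t2.
- t1 (agent_id=2) pairs with 1 row(s) of t2.
- t1 (agent_id=3) has no partner → excluded.
After projecting and ordering:
t2.agent_id | t1.agent_id | t1.aname
1 | 1 | Carol
1 | 1 | Carol
2 | 2 | Zane

(1, 1, Carol); (1, 1, Carol); (2, 2, Zane)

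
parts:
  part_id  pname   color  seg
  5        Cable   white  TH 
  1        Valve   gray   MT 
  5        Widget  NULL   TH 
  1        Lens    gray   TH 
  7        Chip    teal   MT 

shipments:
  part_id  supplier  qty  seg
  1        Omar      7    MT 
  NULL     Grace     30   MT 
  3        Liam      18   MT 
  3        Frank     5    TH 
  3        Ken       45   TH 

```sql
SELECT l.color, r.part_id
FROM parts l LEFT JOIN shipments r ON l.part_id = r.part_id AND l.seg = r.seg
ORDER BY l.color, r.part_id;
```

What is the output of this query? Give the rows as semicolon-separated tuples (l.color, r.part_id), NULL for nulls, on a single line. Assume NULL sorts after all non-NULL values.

(gray, 1); (gray, NULL); (teal, NULL); (white, NULL); (NULL, NULL)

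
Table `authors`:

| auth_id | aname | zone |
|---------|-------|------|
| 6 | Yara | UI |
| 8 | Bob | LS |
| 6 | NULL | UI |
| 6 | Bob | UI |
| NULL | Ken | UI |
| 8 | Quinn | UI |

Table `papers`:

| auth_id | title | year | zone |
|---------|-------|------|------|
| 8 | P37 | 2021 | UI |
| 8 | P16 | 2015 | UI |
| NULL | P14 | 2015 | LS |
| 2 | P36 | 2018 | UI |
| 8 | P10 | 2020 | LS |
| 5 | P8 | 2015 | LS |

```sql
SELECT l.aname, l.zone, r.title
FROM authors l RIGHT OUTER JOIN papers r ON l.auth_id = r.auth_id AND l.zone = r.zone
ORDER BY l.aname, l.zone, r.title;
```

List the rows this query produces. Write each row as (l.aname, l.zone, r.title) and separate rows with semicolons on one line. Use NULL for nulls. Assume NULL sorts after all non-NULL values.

RIGHT JOIN keeps every row from `papers`; unmatched rows get NULL for `authors`'s columns.
Matching on l.auth_id = r.auth_id AND l.zone = r.zone. A NULL in a compared column never satisfies the condition.
Matched pairs: 3; unmatched r rows kept: 3.

(Bob, LS, P10); (Quinn, UI, P16); (Quinn, UI, P37); (NULL, NULL, P14); (NULL, NULL, P36); (NULL, NULL, P8)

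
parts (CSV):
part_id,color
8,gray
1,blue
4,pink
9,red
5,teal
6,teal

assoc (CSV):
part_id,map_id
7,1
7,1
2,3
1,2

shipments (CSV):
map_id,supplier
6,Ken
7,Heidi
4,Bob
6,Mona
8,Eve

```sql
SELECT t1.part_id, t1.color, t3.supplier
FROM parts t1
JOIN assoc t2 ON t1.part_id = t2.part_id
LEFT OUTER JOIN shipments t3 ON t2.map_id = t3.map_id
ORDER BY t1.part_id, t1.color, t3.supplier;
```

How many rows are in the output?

1

Joins associate left-to-right: parts INNER JOIN assoc on part_id gives 1 intermediate row(s).
Then LEFT JOIN `shipments t3` on map_id: each of those 1 rows is kept; rows whose t2.map_id has no match in t3 get NULL for t3's columns.
Result: 1 row(s).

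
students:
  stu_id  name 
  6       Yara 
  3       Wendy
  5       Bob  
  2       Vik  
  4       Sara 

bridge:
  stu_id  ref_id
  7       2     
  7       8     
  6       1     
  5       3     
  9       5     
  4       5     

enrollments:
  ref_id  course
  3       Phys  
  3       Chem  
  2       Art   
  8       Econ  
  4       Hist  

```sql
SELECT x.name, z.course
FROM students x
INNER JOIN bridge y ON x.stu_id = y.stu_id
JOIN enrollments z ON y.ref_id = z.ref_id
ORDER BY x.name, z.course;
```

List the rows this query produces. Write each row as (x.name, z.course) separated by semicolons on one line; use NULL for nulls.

(Bob, Chem); (Bob, Phys)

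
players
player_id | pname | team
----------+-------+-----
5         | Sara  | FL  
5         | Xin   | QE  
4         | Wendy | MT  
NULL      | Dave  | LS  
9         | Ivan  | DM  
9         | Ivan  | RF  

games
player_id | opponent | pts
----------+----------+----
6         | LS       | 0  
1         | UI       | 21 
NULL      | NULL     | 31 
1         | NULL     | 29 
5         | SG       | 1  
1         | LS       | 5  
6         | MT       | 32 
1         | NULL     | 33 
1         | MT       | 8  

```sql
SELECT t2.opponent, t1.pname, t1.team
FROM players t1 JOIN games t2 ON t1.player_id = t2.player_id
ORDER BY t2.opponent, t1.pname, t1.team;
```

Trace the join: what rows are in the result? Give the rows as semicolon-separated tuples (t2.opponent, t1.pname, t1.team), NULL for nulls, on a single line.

INNER JOIN keeps only pairs where the ON condition holds.
Matching on t1.player_id = t2.player_id. A NULL in a compared column never satisfies the condition.
Matched pairs: 2.

(SG, Sara, FL); (SG, Xin, QE)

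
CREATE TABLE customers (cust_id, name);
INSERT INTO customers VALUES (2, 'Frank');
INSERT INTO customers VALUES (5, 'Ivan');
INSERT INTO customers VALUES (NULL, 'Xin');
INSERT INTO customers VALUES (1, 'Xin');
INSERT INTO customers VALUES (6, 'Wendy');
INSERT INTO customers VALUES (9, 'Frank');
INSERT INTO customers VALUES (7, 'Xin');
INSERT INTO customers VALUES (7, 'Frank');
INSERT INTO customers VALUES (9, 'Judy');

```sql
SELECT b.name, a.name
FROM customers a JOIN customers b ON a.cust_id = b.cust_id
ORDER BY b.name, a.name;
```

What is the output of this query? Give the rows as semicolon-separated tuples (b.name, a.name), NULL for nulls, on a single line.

(Frank, Frank); (Frank, Frank); (Frank, Frank); (Frank, Judy); (Frank, Xin); (Ivan, Ivan); (Judy, Frank); (Judy, Judy); (Wendy, Wendy); (Xin, Frank); (Xin, Xin); (Xin, Xin)

INNER JOIN keeps only pairs where the ON condition holds.
Matching on a.cust_id = b.cust_id. A NULL in a compared column never satisfies the condition.
Matched pairs: 12.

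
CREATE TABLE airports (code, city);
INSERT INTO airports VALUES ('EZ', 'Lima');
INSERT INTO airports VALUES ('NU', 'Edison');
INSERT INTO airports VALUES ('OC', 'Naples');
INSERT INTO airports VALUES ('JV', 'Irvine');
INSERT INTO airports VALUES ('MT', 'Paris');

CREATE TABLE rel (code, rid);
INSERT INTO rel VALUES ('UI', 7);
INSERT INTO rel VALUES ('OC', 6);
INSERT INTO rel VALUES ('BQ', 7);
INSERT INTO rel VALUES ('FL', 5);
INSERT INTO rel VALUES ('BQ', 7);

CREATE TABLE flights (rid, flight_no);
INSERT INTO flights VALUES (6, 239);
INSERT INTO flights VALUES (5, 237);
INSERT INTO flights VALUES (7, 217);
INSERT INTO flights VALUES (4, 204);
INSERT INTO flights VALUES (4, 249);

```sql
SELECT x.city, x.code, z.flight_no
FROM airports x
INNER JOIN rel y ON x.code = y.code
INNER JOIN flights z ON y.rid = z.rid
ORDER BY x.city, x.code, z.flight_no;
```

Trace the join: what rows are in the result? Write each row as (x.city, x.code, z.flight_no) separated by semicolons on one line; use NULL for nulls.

(Naples, OC, 239)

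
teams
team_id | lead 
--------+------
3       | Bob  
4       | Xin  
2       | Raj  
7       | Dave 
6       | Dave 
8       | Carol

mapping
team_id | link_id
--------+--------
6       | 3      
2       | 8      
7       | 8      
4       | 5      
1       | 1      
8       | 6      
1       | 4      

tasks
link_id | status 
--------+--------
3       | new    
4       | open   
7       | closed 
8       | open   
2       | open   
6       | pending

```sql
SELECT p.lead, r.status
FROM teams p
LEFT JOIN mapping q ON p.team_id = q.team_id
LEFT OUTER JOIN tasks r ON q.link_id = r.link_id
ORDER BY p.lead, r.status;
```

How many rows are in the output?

Step 1 — p LEFT JOIN q on team_id → 6 row(s).
Then LEFT JOIN `tasks r` on link_id: each of those 6 rows is kept; rows whose q.link_id has no match in r get NULL for r's columns.
Result: 6 row(s).

6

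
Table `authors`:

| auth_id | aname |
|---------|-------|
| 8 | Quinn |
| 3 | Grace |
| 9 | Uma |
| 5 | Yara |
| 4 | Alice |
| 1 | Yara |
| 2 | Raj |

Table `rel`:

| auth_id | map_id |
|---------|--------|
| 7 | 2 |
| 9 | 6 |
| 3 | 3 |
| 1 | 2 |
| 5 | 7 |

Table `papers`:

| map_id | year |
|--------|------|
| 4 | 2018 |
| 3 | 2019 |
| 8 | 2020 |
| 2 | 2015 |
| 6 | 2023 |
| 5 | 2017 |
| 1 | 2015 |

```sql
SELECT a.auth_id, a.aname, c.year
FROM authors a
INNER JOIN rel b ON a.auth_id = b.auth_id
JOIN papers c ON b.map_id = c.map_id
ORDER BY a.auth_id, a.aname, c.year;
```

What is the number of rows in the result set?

3

Evaluate left to right. First `authors a INNER JOIN rel b` on auth_id: 4 row(s).
Then INNER JOIN `papers c` on map_id: keep only rows whose b.map_id appears in c.
Result: 3 row(s).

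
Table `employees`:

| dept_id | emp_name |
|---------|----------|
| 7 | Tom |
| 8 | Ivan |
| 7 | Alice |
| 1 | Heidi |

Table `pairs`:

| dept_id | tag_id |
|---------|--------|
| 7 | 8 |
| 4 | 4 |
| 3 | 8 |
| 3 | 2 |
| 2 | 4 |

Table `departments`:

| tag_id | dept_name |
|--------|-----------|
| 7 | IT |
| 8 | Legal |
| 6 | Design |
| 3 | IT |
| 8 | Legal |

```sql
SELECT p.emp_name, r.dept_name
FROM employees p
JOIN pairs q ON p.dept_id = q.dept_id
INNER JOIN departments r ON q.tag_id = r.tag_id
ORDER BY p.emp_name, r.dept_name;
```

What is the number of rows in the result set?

Step 1 — p INNER JOIN q on dept_id → 2 row(s).
Then INNER JOIN `departments r` on tag_id: keep only rows whose q.tag_id appears in r.
Result: 4 row(s).

4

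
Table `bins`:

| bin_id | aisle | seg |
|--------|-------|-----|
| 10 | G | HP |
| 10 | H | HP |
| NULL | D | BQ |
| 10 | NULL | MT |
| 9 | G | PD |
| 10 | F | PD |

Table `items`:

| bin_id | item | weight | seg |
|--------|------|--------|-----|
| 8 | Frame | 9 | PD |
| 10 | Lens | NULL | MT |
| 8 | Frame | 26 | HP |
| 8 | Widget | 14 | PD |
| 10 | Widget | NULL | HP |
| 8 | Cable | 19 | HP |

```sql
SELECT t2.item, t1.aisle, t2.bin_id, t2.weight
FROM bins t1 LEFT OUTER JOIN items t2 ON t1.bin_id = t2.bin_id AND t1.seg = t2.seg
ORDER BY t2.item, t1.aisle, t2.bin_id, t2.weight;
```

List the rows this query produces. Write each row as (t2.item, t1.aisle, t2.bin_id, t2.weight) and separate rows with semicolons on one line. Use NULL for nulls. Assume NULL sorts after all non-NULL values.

LEFT JOIN keeps every row from `bins`; unmatched rows get NULL for `items`'s columns.
Matching on t1.bin_id = t2.bin_id AND t1.seg = t2.seg. A NULL in a compared column never satisfies the condition.
- t1 row (bin_id=10, seg=HP): matches 1 t2 row(s) → 1 output row(s).
- t1 row (bin_id=10, seg=HP): matches 1 t2 row(s) → 1 output row(s).
- t1 row (bin_id=NULL, seg=BQ): no match → kept, t2 columns NULL.
- t1 row (bin_id=10, seg=MT): matches 1 t2 row(s) → 1 output row(s).
- t1 row (bin_id=9, seg=PD): no match → kept, t2 columns NULL.
- t1 row (bin_id=10, seg=PD): no match → kept, t2 columns NULL.
After projecting and ordering:
t2.item | t1.aisle | t2.bin_id | t2.weight
Lens | NULL | 10 | NULL
Widget | G | 10 | NULL
Widget | H | 10 | NULL
NULL | D | NULL | NULL
NULL | F | NULL | NULL
NULL | G | NULL | NULL

(Lens, NULL, 10, NULL); (Widget, G, 10, NULL); (Widget, H, 10, NULL); (NULL, D, NULL, NULL); (NULL, F, NULL, NULL); (NULL, G, NULL, NULL)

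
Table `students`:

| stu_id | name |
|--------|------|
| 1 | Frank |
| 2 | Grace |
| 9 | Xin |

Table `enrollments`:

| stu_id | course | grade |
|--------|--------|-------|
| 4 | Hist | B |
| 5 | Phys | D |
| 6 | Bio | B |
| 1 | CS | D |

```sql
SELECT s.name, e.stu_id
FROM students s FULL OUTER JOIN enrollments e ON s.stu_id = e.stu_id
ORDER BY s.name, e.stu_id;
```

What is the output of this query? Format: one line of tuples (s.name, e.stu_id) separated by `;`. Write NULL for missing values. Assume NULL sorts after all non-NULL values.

(Frank, 1); (Grace, NULL); (Xin, NULL); (NULL, 4); (NULL, 5); (NULL, 6)

FULL OUTER JOIN keeps every row from both sides; unmatched rows get NULL for the other side's columns.
Matching on s.stu_id = e.stu_id.
- stu_id=1: 1 matching e row(s), so 1 row(s) emitted.
- stu_id=2: no e row matches, row kept with e columns NULL.
- stu_id=9: no e row matches, row kept with e columns NULL.
- plus 3 unmatched e row(s), each kept with NULL s columns.
After projecting and ordering:
s.name | e.stu_id
Frank | 1
Grace | NULL
Xin | NULL
NULL | 4
NULL | 5
NULL | 6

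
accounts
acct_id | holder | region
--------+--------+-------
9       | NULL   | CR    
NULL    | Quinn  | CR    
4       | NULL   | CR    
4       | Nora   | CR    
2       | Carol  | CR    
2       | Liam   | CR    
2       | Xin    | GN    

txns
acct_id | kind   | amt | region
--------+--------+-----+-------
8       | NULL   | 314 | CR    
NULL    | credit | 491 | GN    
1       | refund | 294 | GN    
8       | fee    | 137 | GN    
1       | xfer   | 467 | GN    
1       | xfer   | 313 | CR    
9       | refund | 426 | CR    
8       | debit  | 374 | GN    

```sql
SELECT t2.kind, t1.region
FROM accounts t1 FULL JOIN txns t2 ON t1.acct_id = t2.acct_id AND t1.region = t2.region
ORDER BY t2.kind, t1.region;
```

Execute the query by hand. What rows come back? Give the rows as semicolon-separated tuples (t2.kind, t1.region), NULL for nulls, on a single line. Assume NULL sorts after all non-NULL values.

(credit, NULL); (debit, NULL); (fee, NULL); (refund, CR); (refund, NULL); (xfer, NULL); (xfer, NULL); (NULL, CR); (NULL, CR); (NULL, CR); (NULL, CR); (NULL, CR); (NULL, GN); (NULL, NULL)

FULL OUTER JOIN keeps every row from both sides; unmatched rows get NULL for the other side's columns.
Matching on t1.acct_id = t2.acct_id AND t1.region = t2.region. A NULL in a compared column never satisfies the condition.
- t1 row (acct_id=9, region=CR): matches 1 t2 row(s) → 1 output row(s).
- t1 row (acct_id=NULL, region=CR): no match → kept, t2 columns NULL.
- t1 row (acct_id=4, region=CR): no match → kept, t2 columns NULL.
- t1 row (acct_id=4, region=CR): no match → kept, t2 columns NULL.
- t1 row (acct_id=2, region=CR): no match → kept, t2 columns NULL.
- t1 row (acct_id=2, region=CR): no match → kept, t2 columns NULL.
- t1 row (acct_id=2, region=GN): no match → kept, t2 columns NULL.
- 7 row(s) from t2 found no t1 partner → padded with NULL.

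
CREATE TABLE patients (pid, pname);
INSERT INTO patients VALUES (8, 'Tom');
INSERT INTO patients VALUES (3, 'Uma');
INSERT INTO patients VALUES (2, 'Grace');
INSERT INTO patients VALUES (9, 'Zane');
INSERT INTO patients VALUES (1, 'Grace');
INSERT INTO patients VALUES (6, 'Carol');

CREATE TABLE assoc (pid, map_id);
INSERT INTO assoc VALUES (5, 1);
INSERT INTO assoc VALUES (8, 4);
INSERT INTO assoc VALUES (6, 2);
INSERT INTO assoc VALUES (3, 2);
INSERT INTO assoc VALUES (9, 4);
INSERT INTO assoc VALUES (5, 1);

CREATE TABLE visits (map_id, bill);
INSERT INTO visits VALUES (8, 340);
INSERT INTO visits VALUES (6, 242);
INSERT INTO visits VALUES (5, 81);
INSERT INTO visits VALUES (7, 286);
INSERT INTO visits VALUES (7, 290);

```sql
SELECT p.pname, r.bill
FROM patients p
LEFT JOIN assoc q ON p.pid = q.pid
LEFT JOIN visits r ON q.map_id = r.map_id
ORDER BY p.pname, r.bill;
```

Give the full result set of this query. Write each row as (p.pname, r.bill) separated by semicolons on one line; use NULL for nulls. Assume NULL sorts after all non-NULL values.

(Carol, NULL); (Grace, NULL); (Grace, NULL); (Tom, NULL); (Uma, NULL); (Zane, NULL)

Step 1 — p LEFT JOIN q on pid → 6 row(s).
Then LEFT JOIN `visits r` on map_id: each of those 6 rows is kept; rows whose q.map_id has no match in r get NULL for r's columns.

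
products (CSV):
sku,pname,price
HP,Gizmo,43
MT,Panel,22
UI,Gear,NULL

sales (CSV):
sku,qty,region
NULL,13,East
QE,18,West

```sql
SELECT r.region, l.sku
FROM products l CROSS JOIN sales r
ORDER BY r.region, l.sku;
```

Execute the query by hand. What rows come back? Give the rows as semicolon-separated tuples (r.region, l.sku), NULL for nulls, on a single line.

CROSS JOIN pairs every row of `products` with every row of `sales`: 3 × 2 = 6 rows.

(East, HP); (East, MT); (East, UI); (West, HP); (West, MT); (West, UI)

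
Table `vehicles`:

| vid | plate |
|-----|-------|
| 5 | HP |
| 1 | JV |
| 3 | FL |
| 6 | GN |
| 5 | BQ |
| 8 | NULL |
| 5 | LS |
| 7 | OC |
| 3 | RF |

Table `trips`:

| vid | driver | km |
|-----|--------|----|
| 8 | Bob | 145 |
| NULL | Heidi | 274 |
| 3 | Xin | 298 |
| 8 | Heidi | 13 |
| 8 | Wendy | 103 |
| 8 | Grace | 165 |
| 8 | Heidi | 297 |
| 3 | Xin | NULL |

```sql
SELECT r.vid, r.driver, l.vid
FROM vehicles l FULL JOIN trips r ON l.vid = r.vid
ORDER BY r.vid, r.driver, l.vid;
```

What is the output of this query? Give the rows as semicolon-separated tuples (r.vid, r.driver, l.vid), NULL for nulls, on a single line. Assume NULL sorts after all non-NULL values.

(3, Xin, 3); (3, Xin, 3); (3, Xin, 3); (3, Xin, 3); (8, Bob, 8); (8, Grace, 8); (8, Heidi, 8); (8, Heidi, 8); (8, Wendy, 8); (NULL, Heidi, NULL); (NULL, NULL, 1); (NULL, NULL, 5); (NULL, NULL, 5); (NULL, NULL, 5); (NULL, NULL, 6); (NULL, NULL, 7)

FULL OUTER JOIN keeps every row from both sides; unmatched rows get NULL for the other side's columns.
Matching on l.vid = r.vid. A NULL in a compared column never satisfies the condition.
Matched pairs: 9; unmatched l rows kept: 6; unmatched r rows kept: 1.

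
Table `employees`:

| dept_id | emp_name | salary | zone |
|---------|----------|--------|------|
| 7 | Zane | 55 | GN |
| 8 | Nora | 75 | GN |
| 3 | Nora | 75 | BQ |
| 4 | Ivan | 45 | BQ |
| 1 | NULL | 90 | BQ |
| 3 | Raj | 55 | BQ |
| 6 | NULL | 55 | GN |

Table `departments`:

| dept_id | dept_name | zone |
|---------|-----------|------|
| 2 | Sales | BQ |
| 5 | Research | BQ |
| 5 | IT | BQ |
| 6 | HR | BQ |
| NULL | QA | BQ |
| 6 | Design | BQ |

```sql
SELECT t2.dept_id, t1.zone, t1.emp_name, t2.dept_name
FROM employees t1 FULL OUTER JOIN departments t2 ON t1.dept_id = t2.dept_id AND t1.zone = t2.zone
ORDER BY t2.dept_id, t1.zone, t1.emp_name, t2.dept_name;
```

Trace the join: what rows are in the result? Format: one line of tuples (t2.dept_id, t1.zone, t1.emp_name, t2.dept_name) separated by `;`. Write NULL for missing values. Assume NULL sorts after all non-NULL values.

(2, NULL, NULL, Sales); (5, NULL, NULL, IT); (5, NULL, NULL, Research); (6, NULL, NULL, Design); (6, NULL, NULL, HR); (NULL, BQ, Ivan, NULL); (NULL, BQ, Nora, NULL); (NULL, BQ, Raj, NULL); (NULL, BQ, NULL, NULL); (NULL, GN, Nora, NULL); (NULL, GN, Zane, NULL); (NULL, GN, NULL, NULL); (NULL, NULL, NULL, QA)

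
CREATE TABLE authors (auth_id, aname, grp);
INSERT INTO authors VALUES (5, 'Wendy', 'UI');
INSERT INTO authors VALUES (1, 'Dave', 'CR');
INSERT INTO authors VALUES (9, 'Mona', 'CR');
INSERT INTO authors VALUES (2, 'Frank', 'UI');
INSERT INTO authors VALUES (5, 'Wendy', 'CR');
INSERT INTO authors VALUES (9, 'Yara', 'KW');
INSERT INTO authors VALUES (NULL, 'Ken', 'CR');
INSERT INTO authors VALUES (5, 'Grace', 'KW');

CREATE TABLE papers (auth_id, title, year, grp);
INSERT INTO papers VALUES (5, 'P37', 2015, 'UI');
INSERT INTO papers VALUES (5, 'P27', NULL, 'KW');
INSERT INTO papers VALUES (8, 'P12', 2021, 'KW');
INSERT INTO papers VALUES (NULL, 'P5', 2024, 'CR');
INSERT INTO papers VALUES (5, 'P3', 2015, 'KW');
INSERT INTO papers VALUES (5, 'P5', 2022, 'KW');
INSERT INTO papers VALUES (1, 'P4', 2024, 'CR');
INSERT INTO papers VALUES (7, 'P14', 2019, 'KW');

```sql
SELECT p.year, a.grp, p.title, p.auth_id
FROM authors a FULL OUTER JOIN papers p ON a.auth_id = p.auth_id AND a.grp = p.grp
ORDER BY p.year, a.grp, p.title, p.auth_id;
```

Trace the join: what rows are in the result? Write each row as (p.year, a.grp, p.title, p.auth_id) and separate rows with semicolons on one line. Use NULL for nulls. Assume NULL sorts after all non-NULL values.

FULL OUTER JOIN keeps every row from both sides; unmatched rows get NULL for the other side's columns.
Matching on a.auth_id = p.auth_id AND a.grp = p.grp. A NULL in a compared column never satisfies the condition.
- a[0] auth_id=5, grp=UI → 1 match(es) in p → 1 row(s).
- a[1] auth_id=1, grp=CR → 1 match(es) in p → 1 row(s).
- a[2] auth_id=9, grp=CR → no match; kept with NULLs on the p side.
- a[3] auth_id=2, grp=UI → no match; kept with NULLs on the p side.
- a[4] auth_id=5, grp=CR → no match; kept with NULLs on the p side.
- a[5] auth_id=9, grp=KW → no match; kept with NULLs on the p side.
- a[6] auth_id=NULL, grp=CR → no match; kept with NULLs on the p side.
- a[7] auth_id=5, grp=KW → 3 match(es) in p → 3 row(s).
- 3 p row(s) had no a match → kept, a columns NULL.

(2015, KW, P3, 5); (2015, UI, P37, 5); (2019, NULL, P14, 7); (2021, NULL, P12, 8); (2022, KW, P5, 5); (2024, CR, P4, 1); (2024, NULL, P5, NULL); (NULL, CR, NULL, NULL); (NULL, CR, NULL, NULL); (NULL, CR, NULL, NULL); (NULL, KW, P27, 5); (NULL, KW, NULL, NULL); (NULL, UI, NULL, NULL)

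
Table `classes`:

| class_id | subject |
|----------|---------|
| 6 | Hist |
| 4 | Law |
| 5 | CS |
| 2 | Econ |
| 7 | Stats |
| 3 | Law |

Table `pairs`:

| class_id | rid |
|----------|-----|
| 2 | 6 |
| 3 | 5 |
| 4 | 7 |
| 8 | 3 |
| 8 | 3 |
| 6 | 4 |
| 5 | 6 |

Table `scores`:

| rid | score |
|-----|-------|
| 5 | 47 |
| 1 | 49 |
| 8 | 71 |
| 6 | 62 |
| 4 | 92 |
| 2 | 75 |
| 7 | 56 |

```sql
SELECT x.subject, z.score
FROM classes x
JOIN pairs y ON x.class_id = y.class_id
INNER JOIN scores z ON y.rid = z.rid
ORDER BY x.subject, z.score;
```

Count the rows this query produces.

5

Evaluate left to right. First `classes x INNER JOIN pairs y` on class_id: 5 row(s).
Then INNER JOIN `scores z` on rid: keep only rows whose y.rid appears in z.
Result: 5 row(s).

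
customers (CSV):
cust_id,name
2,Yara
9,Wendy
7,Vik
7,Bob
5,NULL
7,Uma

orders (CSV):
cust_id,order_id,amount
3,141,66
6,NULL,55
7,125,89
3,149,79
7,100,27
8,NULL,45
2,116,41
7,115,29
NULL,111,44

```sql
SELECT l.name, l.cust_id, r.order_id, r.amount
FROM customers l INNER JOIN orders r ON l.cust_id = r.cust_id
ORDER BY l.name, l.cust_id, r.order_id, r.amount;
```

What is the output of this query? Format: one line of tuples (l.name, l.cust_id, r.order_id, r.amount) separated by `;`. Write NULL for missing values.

(Bob, 7, 100, 27); (Bob, 7, 115, 29); (Bob, 7, 125, 89); (Uma, 7, 100, 27); (Uma, 7, 115, 29); (Uma, 7, 125, 89); (Vik, 7, 100, 27); (Vik, 7, 115, 29); (Vik, 7, 125, 89); (Yara, 2, 116, 41)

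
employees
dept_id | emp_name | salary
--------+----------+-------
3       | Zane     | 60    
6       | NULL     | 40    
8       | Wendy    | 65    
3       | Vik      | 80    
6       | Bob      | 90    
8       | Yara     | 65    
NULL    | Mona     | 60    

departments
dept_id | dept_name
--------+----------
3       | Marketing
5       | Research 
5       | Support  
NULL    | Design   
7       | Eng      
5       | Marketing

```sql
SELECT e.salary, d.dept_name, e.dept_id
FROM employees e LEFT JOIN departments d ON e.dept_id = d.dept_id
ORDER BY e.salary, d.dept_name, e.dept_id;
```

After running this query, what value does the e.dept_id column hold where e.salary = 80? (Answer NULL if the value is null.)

3

LEFT JOIN keeps every row from `employees`; unmatched rows get NULL for `departments`'s columns.
Matching on e.dept_id = d.dept_id. A NULL in a compared column never satisfies the condition.
Matched pairs: 2; unmatched e rows kept: 5.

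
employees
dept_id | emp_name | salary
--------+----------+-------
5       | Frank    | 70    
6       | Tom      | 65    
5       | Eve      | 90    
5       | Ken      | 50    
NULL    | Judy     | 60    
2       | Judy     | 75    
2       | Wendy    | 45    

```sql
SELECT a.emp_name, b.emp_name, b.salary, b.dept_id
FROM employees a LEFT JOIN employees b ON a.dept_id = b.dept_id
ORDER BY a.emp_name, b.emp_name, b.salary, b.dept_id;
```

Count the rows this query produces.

15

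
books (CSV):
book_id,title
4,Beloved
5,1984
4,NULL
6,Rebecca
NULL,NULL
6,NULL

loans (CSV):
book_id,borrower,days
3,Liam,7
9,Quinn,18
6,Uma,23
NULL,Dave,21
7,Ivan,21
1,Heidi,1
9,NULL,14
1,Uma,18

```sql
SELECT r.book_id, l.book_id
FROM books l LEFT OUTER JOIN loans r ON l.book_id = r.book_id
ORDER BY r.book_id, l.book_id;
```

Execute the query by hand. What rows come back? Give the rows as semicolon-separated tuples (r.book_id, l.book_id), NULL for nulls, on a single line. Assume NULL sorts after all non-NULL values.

LEFT JOIN keeps every row from `books`; unmatched rows get NULL for `loans`'s columns.
Matching on l.book_id = r.book_id. A NULL in a compared column never satisfies the condition.
Matched pairs: 2; unmatched l rows kept: 4.

(6, 6); (6, 6); (NULL, 4); (NULL, 4); (NULL, 5); (NULL, NULL)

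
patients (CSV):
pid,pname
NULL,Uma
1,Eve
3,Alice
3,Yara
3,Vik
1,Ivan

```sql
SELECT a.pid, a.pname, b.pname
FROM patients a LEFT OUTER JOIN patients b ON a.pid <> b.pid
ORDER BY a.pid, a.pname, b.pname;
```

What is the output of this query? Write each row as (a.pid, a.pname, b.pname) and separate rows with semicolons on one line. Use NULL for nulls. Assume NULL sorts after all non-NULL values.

LEFT JOIN keeps every row from `patients a`; unmatched rows get NULL for `patients b`'s columns.
Matching on a.pid <> b.pid. A NULL in a compared column never satisfies the condition.
- pid=NULL: no b row matches, row kept with b columns NULL.
- pid=1: 3 matching b row(s), so 3 row(s) emitted.
- pid=3: 2 matching b row(s), so 2 row(s) emitted.
- pid=3: 2 matching b row(s), so 2 row(s) emitted.
- pid=3: 2 matching b row(s), so 2 row(s) emitted.
- pid=1: 3 matching b row(s), so 3 row(s) emitted.

(1, Eve, Alice); (1, Eve, Vik); (1, Eve, Yara); (1, Ivan, Alice); (1, Ivan, Vik); (1, Ivan, Yara); (3, Alice, Eve); (3, Alice, Ivan); (3, Vik, Eve); (3, Vik, Ivan); (3, Yara, Eve); (3, Yara, Ivan); (NULL, Uma, NULL)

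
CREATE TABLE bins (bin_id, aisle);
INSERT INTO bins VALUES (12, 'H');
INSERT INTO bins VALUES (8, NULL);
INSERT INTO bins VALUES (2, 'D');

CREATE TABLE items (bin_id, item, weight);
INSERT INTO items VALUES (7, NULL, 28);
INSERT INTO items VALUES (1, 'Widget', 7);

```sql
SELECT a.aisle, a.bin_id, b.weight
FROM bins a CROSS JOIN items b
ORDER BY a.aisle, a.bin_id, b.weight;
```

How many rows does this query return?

6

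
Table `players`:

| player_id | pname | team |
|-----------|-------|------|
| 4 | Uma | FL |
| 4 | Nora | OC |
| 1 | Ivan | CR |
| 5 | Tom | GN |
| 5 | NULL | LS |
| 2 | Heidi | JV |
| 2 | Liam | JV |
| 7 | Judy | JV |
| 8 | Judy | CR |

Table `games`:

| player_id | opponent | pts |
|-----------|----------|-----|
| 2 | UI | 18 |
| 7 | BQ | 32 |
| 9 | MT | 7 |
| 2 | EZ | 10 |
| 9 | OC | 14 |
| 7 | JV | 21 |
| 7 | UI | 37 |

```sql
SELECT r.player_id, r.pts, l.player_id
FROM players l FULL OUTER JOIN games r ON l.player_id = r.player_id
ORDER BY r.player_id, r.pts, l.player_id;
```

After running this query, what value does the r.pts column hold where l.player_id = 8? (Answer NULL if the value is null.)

NULL

FULL OUTER JOIN keeps every row from both sides; unmatched rows get NULL for the other side's columns.
Matching on l.player_id = r.player_id.
- l[0] player_id=4 → no match; kept with NULLs on the r side.
- l[1] player_id=4 → no match; kept with NULLs on the r side.
- l[2] player_id=1 → no match; kept with NULLs on the r side.
- l[3] player_id=5 → no match; kept with NULLs on the r side.
- l[4] player_id=5 → no match; kept with NULLs on the r side.
- l[5] player_id=2 → 2 match(es) in r → 2 row(s).
- l[6] player_id=2 → 2 match(es) in r → 2 row(s).
- l[7] player_id=7 → 3 match(es) in r → 3 row(s).
- l[8] player_id=8 → no match; kept with NULLs on the r side.
- plus 2 unmatched r row(s), each kept with NULL l columns.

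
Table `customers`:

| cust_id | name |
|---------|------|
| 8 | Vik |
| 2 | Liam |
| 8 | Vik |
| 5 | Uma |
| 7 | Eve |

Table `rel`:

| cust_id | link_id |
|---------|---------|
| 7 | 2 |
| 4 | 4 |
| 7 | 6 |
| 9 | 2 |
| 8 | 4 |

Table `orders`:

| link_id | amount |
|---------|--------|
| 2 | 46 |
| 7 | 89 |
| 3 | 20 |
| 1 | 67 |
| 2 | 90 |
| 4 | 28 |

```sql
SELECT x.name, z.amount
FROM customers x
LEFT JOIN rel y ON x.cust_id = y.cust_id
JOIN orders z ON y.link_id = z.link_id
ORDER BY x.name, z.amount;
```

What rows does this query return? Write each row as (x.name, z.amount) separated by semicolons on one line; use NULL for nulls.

(Eve, 46); (Eve, 90); (Vik, 28); (Vik, 28)

Joins associate left-to-right: customers LEFT JOIN rel on cust_id gives 6 intermediate row(s).
Then INNER JOIN `orders z` on link_id: keep only rows whose y.link_id appears in z.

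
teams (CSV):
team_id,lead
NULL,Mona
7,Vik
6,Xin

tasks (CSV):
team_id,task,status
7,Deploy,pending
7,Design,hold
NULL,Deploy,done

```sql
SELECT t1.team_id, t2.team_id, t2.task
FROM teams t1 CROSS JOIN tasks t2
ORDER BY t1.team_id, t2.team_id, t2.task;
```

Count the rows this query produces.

CROSS JOIN pairs every row of `teams` with every row of `tasks`: 3 × 3 = 9 rows.

9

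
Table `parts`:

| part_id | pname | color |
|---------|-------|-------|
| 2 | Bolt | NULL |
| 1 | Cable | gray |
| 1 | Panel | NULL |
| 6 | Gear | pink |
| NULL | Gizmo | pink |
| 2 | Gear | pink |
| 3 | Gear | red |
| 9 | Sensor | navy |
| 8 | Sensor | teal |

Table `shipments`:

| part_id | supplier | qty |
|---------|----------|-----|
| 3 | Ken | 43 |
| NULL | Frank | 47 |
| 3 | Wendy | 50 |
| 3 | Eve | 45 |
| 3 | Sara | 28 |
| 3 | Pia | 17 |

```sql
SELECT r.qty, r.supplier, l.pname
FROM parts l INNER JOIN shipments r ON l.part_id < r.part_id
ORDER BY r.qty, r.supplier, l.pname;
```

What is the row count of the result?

20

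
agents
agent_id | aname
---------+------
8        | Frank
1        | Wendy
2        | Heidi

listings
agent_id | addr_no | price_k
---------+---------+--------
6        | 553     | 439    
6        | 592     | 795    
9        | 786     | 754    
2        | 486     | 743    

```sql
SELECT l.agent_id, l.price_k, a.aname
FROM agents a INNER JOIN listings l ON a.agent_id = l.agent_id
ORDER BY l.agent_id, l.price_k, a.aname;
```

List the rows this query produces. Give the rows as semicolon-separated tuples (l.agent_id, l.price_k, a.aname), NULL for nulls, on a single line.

(2, 743, Heidi)

INNER JOIN keeps only pairs where the ON condition holds.
Matching on a.agent_id = l.agent_id.
- a row (agent_id=8): no match → dropped.
- a row (agent_id=1): no match → dropped.
- a row (agent_id=2): matches 1 l row(s) → 1 output row(s).
After projecting and ordering:
l.agent_id | l.price_k | a.aname
2 | 743 | Heidi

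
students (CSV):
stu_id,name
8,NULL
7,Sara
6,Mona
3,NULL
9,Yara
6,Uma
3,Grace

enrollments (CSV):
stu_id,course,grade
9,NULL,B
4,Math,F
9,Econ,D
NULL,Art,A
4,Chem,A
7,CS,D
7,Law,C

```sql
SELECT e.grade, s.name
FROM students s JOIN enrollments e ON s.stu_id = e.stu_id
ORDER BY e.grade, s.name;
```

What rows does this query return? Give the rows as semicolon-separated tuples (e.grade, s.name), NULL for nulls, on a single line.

INNER JOIN keeps only pairs where the ON condition holds.
Matching on s.stu_id = e.stu_id. A NULL in a compared column never satisfies the condition.
- s[0] stu_id=8 → no match; dropped.
- s[1] stu_id=7 → 2 match(es) in e → 2 row(s).
- s[2] stu_id=6 → no match; dropped.
- s[3] stu_id=3 → no match; dropped.
- s[4] stu_id=9 → 2 match(es) in e → 2 row(s).
- s[5] stu_id=6 → no match; dropped.
- s[6] stu_id=3 → no match; dropped.
After projecting and ordering:
e.grade | s.name
B | Yara
C | Sara
D | Sara
D | Yara

(B, Yara); (C, Sara); (D, Sara); (D, Yara)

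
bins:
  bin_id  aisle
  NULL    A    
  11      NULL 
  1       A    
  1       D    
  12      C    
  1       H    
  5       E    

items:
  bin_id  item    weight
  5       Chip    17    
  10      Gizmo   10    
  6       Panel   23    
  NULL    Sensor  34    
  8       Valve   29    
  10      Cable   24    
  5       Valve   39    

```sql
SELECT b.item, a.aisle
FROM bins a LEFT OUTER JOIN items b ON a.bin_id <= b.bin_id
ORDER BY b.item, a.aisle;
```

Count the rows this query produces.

27

LEFT JOIN keeps every row from `bins`; unmatched rows get NULL for `items`'s columns.
Matching on a.bin_id <= b.bin_id. A NULL in a compared column never satisfies the condition.
- a (bin_id=NULL) has no partner → padded with NULL.
- a (bin_id=11) has no partner → padded with NULL.
- a (bin_id=1) pairs with 6 row(s) of b.
- a (bin_id=1) pairs with 6 row(s) of b.
- a (bin_id=12) has no partner → padded with NULL.
- a (bin_id=1) pairs with 6 row(s) of b.
- a (bin_id=5) pairs with 6 row(s) of b.
Total: 24 matched + 3 padded = 27 rows.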